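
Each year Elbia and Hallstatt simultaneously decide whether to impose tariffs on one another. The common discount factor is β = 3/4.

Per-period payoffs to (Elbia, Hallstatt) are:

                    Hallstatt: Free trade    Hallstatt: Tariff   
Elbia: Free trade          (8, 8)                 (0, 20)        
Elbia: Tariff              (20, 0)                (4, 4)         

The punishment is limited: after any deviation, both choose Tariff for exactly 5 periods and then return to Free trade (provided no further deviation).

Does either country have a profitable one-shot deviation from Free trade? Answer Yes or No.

Yes

IC: β+…+β^5 ≥ (20−8)/(8−4) = 3.
At β = 3/4: partial sum = 2.2881 < 3.0000. Cooperation not sustainable.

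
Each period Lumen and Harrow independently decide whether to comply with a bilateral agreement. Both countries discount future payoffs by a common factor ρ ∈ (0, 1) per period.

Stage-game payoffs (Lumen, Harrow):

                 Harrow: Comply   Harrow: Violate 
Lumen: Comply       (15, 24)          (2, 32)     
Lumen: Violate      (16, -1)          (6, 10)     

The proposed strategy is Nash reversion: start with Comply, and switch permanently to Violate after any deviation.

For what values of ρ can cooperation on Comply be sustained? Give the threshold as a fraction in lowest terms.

4/11

For Lumen: deviation gain 16−15 = 1, per-period punishment loss 15−6 = 9. IC gives ρ ≥ 1/10.
For Harrow: gain 8, loss 14 per period, so ρ ≥ 8/22 = 4/11.
The tighter constraint is Harrow's, so cooperation needs ρ ≥ 4/11.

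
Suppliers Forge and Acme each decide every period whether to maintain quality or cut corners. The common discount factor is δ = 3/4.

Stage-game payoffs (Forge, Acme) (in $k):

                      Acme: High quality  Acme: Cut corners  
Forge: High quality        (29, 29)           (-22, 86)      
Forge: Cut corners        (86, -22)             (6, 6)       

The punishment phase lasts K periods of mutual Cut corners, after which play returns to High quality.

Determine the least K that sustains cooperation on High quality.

7

No profitable deviation requires (29−6)(δ+…+δ^K) ≥ 86−29, i.e. δ+…+δ^K ≥ 57/23 ≈ 2.4783.
With δ = 3/4, the partial sums are K=1: 0.7500, K=2: 1.3125, …, K=5: 2.2881, K=6: 2.4661, K=7: 2.5995.
K = 7 is the first length at which the sum reaches 2.4783.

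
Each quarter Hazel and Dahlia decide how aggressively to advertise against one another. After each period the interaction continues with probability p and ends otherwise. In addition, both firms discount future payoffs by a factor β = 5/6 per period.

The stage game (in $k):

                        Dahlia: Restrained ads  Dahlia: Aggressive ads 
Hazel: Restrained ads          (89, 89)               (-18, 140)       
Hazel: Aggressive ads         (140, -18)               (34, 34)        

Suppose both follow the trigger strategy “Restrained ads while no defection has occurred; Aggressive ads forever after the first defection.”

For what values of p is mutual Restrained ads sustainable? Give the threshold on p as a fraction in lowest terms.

Expected continuation weight on next period's payoff is β·p = 5/6·p, which plays the role of the discount factor.
Cooperation requires 5/6·p ≥ (140−89)/(140−34) = 51/106, hence p ≥ 153/265.

153/265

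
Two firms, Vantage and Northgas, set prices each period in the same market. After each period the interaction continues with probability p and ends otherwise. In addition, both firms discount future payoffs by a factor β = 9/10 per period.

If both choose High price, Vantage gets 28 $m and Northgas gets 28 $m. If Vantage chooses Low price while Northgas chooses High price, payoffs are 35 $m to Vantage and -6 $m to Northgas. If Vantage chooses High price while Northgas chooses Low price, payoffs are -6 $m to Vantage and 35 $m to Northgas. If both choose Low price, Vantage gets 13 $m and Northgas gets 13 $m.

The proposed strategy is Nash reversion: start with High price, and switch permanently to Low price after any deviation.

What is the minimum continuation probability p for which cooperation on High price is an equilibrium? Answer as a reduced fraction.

With continuation probability p and discount β, the effective per-period discount factor is βp.
Grim-trigger IC: βp ≥ (35−28)/(35−13) = 7/22.
So p ≥ (7/22)/(9/10) = 35/99.

35/99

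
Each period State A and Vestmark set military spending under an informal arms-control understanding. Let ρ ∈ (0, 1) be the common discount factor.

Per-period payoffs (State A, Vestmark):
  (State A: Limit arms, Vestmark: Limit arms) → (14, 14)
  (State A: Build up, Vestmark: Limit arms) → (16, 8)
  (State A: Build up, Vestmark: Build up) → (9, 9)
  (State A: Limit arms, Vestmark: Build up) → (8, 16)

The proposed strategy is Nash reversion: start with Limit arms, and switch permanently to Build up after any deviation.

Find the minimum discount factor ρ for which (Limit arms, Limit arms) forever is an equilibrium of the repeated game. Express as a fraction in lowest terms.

2/7

Cooperation forever yields 14 each period: 14/(1−ρ).
Deviating yields 16 once, then 9 forever: 16 + 9ρ/(1−ρ).
No profitable deviation requires 14/(1−ρ) ≥ 16 + 9ρ/(1−ρ).
Multiplying by (1−ρ): 14 ≥ 16(1−ρ) + 9ρ = 16 − 7ρ.
So 7ρ ≥ 2, i.e. ρ ≥ 2/7.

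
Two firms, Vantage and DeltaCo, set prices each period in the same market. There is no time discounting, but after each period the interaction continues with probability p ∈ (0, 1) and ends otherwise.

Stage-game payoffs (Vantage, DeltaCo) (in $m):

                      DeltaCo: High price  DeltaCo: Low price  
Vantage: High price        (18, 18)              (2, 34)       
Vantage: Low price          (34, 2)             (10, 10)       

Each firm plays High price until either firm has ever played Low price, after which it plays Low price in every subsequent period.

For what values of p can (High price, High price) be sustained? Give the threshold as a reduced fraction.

Expected cooperation value is 18 + p·18 + p²·18 + … = 18/(1−p); deviation gives 34 + p·10/(1−p).
18 ≥ 34(1−p) + 10p ⇒ 24p ≥ 16 ⇒ p ≥ 16/24 = 2/3.

2/3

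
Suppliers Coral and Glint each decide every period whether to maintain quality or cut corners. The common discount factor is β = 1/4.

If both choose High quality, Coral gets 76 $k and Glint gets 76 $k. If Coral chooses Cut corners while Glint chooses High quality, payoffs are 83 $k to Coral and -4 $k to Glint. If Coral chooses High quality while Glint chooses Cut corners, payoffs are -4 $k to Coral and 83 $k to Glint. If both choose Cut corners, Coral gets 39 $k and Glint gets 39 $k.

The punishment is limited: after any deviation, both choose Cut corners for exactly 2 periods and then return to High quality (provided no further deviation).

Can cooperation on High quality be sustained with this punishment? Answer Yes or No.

Yes

IC: β+…+β^2 ≥ (83−76)/(76−39) = 7/37.
At β = 1/4: partial sum = 0.3125 ≥ 0.1892. Cooperation sustainable.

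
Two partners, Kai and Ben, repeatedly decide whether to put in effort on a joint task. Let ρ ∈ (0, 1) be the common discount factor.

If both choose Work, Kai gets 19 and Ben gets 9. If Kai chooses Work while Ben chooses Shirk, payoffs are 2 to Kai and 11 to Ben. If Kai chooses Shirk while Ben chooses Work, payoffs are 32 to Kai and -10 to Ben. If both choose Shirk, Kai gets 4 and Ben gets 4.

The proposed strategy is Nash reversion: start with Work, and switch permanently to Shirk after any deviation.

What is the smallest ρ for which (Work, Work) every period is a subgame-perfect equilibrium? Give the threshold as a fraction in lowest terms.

13/28

Kai's threshold: (32−19)/(32−4) = 13/28.
Ben's threshold: (11−9)/(11−4) = 2/7.
13/28 > 2/7, so Kai binds and ρ* = 13/28.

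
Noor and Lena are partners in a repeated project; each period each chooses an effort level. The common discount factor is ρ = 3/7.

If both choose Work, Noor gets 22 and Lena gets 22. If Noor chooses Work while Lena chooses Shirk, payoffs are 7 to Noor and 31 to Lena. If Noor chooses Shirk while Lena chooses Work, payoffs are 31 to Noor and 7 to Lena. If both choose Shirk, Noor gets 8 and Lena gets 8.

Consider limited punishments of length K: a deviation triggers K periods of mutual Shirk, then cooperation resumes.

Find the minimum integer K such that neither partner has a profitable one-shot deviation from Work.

IC: ρ(1−ρ^K)/(1−ρ) ≥ (31−22)/(22−8) = 9/14.
With ρ = 3/7: need 1 − ρ^K ≥ 9/14·(1−3/7)/(3/7), i.e. ρ^K ≤ 0.1429.
Since (3/7)^2 = 0.1837 and (3/7)^3 = 0.0787, the smallest such K is 3.

3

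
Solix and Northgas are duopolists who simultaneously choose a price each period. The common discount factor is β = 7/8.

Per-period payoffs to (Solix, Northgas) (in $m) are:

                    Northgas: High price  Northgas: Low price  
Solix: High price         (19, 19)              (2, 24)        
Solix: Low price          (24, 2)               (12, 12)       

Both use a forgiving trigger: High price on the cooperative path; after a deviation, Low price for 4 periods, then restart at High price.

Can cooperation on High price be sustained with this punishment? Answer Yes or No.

Yes

IC: β+…+β^4 ≥ (24−19)/(19−12) = 5/7.
At β = 7/8: partial sum = 2.8967 ≥ 0.7143. Cooperation sustainable.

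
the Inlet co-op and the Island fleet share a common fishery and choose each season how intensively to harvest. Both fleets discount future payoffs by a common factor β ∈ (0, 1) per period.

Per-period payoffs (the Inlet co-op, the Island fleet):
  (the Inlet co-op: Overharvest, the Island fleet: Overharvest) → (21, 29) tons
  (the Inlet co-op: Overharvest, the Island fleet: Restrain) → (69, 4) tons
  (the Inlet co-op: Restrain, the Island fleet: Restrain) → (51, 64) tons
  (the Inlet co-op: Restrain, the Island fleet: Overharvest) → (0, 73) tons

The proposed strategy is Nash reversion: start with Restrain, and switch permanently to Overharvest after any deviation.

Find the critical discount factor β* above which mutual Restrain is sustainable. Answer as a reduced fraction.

For the Inlet co-op: deviation gain 69−51 = 18, per-period punishment loss 51−21 = 30. IC gives β ≥ 18/48 = 3/8.
For the Island fleet: gain 9, loss 35 per period, so β ≥ 9/44.
The tighter constraint is the Inlet co-op's, so cooperation needs β ≥ 3/8.

3/8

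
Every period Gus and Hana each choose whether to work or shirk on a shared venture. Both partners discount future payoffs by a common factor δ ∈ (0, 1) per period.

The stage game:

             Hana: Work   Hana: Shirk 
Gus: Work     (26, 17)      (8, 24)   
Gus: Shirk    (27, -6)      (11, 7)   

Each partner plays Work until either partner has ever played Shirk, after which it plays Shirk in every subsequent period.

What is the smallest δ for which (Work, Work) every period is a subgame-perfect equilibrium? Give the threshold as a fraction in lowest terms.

7/17

For Gus: deviation gain 27−26 = 1, per-period punishment loss 26−11 = 15. IC gives δ ≥ 1/16.
For Hana: gain 7, loss 10 per period, so δ ≥ 7/17.
The tighter constraint is Hana's, so cooperation needs δ ≥ 7/17.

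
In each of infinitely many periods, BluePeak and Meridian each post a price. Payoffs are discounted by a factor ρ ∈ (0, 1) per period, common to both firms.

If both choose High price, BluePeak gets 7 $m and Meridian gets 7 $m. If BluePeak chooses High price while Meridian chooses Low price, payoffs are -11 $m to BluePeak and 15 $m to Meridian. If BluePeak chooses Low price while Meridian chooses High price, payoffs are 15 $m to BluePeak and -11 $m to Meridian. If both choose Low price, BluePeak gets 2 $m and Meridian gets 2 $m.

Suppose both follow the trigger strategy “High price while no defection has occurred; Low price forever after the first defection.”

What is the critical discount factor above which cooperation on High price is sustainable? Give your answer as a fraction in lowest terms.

7/(1−ρ) ≥ 15 + 2ρ/(1−ρ)
7 ≥ 15 − 13ρ
ρ ≥ 8/13.

8/13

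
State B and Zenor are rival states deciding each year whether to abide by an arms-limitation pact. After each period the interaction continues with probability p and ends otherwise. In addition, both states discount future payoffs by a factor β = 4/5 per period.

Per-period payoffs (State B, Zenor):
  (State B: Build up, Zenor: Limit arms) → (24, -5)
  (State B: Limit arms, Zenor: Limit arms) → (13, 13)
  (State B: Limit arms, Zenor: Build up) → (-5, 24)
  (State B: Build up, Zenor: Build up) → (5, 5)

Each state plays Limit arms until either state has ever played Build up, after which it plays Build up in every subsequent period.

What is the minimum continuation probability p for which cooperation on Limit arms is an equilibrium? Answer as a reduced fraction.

55/76

Expected continuation weight on next period's payoff is β·p = 4/5·p, which plays the role of the discount factor.
Cooperation requires 4/5·p ≥ (24−13)/(24−5) = 11/19, hence p ≥ 55/76.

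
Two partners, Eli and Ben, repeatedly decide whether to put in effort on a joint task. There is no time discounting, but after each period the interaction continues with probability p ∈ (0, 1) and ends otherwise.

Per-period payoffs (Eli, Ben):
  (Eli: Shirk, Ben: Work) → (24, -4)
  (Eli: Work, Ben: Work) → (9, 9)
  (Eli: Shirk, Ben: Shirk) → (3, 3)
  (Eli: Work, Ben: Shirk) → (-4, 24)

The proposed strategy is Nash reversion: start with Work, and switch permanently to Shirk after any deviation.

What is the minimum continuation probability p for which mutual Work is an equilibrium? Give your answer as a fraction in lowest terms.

Expected cooperation value is 9 + p·9 + p²·9 + … = 9/(1−p); deviation gives 24 + p·3/(1−p).
9 ≥ 24(1−p) + 3p ⇒ 21p ≥ 15 ⇒ p ≥ 15/21 = 5/7.

5/7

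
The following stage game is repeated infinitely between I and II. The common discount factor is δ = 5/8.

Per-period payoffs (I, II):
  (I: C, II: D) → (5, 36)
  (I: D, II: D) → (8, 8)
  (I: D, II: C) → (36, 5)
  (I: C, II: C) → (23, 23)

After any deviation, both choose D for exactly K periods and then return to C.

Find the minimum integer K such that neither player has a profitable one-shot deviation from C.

2

IC: δ(1−δ^K)/(1−δ) ≥ (36−23)/(23−8) = 13/15.
With δ = 5/8: need 1 − δ^K ≥ 13/15·(1−5/8)/(5/8), i.e. δ^K ≤ 0.4800.
Since (5/8)^1 = 0.6250 and (5/8)^2 = 0.3906, the smallest such K is 2.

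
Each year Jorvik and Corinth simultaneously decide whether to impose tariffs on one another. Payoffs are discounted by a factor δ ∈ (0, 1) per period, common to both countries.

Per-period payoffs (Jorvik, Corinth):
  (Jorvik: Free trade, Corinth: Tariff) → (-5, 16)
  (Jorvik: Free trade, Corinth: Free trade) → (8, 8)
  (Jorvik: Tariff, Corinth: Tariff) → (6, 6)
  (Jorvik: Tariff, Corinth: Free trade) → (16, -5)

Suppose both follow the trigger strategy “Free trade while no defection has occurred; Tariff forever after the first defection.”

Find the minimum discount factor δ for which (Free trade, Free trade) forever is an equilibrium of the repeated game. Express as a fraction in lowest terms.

4/5

8/(1−δ) ≥ 16 + 6δ/(1−δ)
8 ≥ 16 − 10δ
δ ≥ 8/10 = 4/5.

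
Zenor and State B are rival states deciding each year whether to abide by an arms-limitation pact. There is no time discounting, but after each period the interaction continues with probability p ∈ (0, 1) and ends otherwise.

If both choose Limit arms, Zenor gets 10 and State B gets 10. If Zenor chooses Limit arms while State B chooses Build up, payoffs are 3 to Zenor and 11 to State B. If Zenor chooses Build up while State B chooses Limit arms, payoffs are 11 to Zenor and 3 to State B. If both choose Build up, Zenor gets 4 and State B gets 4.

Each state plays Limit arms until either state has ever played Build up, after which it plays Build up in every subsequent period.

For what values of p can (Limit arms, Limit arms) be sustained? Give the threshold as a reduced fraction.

1/7

With no time discounting, the continuation probability p plays the role of the discount factor.
Grim-trigger IC: 10/(1−p) ≥ 11 + 4p/(1−p) ⇒ p ≥ (11−10)/(11−4) = 1/7.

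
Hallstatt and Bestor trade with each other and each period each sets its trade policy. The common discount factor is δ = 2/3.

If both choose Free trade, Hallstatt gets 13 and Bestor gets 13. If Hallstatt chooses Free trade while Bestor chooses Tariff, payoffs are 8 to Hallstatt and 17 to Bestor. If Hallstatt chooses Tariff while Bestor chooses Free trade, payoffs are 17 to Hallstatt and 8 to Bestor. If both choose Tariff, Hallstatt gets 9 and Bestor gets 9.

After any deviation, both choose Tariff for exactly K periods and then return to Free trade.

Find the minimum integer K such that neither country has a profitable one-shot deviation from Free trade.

Need Σ_{k=1}^{K} δ^k ≥ (17−13)/(13−9) = 1.0000 at δ = 2/3.
At K = 1 the sum is 0.6667 < 1.0000; at K = 2 it is 1.1111 ≥ 1.0000.
So the minimum punishment length is K = 2.

2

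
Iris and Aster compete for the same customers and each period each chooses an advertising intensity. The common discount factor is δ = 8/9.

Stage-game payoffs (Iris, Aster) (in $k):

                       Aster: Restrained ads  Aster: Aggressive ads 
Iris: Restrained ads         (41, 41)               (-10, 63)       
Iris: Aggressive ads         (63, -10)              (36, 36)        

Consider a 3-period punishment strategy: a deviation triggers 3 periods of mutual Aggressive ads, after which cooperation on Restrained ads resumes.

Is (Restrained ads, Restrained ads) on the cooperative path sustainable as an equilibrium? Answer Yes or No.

No

IC: δ+…+δ^3 ≥ (63−41)/(41−36) = 22/5.
At δ = 8/9: partial sum = 2.3813 < 4.4000. Cooperation not sustainable.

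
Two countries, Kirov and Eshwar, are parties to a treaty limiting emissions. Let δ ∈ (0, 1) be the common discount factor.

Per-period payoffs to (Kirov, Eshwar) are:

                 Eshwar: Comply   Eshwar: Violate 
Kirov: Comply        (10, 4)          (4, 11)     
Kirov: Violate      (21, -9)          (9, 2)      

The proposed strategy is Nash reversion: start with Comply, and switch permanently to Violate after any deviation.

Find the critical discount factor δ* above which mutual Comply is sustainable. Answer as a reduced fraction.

For Kirov: deviation gain 21−10 = 11, per-period punishment loss 10−9 = 1. IC gives δ ≥ 11/12.
For Eshwar: gain 7, loss 2 per period, so δ ≥ 7/9.
The tighter constraint is Kirov's, so cooperation needs δ ≥ 11/12.

11/12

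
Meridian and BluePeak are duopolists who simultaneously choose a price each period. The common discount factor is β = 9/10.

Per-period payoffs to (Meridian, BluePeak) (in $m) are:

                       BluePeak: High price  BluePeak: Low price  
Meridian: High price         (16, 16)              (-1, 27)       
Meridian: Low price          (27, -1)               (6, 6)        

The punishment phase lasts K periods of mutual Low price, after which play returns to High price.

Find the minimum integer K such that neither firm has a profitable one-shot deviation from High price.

2

IC: β(1−β^K)/(1−β) ≥ (27−16)/(16−6) = 11/10.
With β = 9/10: need 1 − β^K ≥ 11/10·(1−9/10)/(9/10), i.e. β^K ≤ 0.8778.
Since (9/10)^1 = 0.9000 and (9/10)^2 = 0.8100, the smallest such K is 2.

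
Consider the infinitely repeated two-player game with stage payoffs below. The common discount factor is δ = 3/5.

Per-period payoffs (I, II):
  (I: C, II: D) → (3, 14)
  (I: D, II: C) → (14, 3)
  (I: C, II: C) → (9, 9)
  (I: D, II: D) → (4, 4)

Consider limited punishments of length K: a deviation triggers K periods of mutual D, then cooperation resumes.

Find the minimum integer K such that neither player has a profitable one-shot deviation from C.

IC: δ(1−δ^K)/(1−δ) ≥ (14−9)/(9−4) = 1.
With δ = 3/5: need 1 − δ^K ≥ 1·(1−3/5)/(3/5), i.e. δ^K ≤ 0.3333.
Since (3/5)^2 = 0.3600 and (3/5)^3 = 0.2160, the smallest such K is 3.

3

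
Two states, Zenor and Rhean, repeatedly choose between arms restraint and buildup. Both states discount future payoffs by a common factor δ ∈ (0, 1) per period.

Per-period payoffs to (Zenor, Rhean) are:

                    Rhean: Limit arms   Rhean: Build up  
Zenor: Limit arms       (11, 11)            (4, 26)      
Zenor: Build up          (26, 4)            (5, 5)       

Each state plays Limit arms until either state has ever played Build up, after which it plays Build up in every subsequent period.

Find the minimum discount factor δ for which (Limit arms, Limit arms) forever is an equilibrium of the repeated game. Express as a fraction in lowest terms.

5/7

Under grim trigger the critical discount factor is (T−C)/(T−P) with T = 26, C = 11, P = 5.
δ* = (26−11)/(26−5) = 15/21 = 5/7.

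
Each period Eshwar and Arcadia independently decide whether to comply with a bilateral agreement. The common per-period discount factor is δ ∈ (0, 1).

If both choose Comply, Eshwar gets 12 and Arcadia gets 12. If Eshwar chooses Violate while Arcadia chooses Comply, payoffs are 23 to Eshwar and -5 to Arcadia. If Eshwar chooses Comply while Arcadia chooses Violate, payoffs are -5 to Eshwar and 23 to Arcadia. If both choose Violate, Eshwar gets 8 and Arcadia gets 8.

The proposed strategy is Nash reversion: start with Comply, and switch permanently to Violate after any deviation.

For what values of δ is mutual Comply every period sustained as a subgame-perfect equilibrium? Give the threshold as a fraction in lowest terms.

12/(1−δ) ≥ 23 + 8δ/(1−δ)
12 ≥ 23 − 15δ
δ ≥ 11/15.

11/15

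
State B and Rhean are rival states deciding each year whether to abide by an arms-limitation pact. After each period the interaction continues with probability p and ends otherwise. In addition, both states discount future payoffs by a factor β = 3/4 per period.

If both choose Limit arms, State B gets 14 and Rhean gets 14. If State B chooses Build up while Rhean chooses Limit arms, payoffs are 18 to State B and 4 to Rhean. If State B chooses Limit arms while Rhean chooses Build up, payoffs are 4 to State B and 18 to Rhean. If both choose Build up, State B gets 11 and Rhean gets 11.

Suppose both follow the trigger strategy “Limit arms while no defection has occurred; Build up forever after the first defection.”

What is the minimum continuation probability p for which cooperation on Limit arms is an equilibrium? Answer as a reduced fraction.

16/21

Expected continuation weight on next period's payoff is β·p = 3/4·p, which plays the role of the discount factor.
Cooperation requires 3/4·p ≥ (18−14)/(18−11) = 4/7, hence p ≥ 16/21.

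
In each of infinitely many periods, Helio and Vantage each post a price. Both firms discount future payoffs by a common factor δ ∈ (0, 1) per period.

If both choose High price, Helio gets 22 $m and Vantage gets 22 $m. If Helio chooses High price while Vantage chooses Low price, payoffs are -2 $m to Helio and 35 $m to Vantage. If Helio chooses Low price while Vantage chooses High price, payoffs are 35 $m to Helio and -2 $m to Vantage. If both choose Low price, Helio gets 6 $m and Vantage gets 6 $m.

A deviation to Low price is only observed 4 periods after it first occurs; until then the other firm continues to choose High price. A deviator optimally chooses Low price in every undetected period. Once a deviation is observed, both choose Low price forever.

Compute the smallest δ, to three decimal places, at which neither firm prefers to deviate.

0.818

Deviating for the 4 undetected periods gains 35−22 = 13 per period over cooperation, then loses 22−6 = 16 per period forever once punishment starts.
Gain: 13(1 + δ + … + δ^3); loss: 16·δ^4/(1−δ).
No profitable deviation ⇔ 13(1−δ^4) ≤ 16·δ^4, i.e. δ^4 ≥ 13/(13+16) = 13/29.
Hence δ ≥ (13/29)^(1/4) ≈ 0.818.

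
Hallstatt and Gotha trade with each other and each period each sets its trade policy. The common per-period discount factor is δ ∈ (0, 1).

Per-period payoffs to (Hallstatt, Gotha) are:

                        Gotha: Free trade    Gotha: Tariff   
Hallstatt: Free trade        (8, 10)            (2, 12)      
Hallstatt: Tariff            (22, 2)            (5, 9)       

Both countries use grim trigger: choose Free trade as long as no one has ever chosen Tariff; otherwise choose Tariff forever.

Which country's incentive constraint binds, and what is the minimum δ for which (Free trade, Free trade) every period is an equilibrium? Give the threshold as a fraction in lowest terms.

Hallstatt's threshold: (22−8)/(22−5) = 14/17.
Gotha's threshold: (12−10)/(12−9) = 2/3.
14/17 > 2/3, so Hallstatt binds and δ* = 14/17.

Hallstatt; δ ≥ 14/17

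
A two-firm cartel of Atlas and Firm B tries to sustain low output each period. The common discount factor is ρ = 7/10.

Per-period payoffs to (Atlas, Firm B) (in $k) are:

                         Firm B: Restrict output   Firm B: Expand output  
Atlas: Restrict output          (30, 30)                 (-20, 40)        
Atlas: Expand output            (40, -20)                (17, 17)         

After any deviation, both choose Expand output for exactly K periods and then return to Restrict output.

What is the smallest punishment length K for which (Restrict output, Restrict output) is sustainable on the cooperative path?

2

IC: ρ(1−ρ^K)/(1−ρ) ≥ (40−30)/(30−17) = 10/13.
With ρ = 7/10: need 1 − ρ^K ≥ 10/13·(1−7/10)/(7/10), i.e. ρ^K ≤ 0.6703.
Since (7/10)^1 = 0.7000 and (7/10)^2 = 0.4900, the smallest such K is 2.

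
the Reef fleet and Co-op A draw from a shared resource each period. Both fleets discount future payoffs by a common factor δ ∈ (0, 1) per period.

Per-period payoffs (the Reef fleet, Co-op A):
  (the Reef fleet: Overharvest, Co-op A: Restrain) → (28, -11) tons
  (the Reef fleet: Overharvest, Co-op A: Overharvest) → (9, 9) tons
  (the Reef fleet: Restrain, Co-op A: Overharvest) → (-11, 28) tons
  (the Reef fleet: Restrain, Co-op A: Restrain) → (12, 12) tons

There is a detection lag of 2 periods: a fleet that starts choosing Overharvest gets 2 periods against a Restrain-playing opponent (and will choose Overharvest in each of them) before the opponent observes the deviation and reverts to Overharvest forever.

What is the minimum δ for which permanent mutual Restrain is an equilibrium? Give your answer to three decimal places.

0.918

A deviator earns 28 for 2 periods, then 9 forever; cooperating earns 12 forever. Multiplying the IC by (1−δ):
12 ≥ 28(1−δ^2) + 9δ^2, so 19·δ^2 ≥ 16 and δ^2 ≥ 16/19.
δ ≥ (16/19)^(1/2) ≈ 0.918.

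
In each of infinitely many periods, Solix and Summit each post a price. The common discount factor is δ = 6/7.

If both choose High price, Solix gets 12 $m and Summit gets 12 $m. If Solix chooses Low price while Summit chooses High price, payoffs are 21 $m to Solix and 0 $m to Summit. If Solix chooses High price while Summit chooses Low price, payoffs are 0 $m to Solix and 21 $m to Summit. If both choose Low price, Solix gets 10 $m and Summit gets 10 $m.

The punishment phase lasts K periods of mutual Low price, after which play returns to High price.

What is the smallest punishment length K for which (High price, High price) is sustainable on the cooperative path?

9

No profitable deviation requires (12−10)(δ+…+δ^K) ≥ 21−12, i.e. δ+…+δ^K ≥ 9/2 ≈ 4.5000.
With δ = 6/7, the partial sums are K=1: 0.8571, K=2: 1.5918, …, K=7: 3.9605, K=8: 4.2519, K=9: 4.5016.
K = 9 is the first length at which the sum reaches 4.5000.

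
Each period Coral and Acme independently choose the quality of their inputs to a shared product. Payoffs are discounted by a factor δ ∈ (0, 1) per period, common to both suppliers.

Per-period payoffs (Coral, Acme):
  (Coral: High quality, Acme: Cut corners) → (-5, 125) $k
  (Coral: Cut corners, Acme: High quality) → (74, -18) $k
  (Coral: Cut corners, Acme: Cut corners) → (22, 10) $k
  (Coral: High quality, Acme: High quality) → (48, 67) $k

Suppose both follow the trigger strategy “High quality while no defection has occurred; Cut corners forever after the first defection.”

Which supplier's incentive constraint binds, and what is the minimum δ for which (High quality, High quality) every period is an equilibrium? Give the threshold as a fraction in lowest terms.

Acme; δ ≥ 58/115

Coral's threshold: (74−48)/(74−22) = 1/2.
Acme's threshold: (125−67)/(125−10) = 58/115.
1/2 < 58/115, so Acme binds and δ* = 58/115.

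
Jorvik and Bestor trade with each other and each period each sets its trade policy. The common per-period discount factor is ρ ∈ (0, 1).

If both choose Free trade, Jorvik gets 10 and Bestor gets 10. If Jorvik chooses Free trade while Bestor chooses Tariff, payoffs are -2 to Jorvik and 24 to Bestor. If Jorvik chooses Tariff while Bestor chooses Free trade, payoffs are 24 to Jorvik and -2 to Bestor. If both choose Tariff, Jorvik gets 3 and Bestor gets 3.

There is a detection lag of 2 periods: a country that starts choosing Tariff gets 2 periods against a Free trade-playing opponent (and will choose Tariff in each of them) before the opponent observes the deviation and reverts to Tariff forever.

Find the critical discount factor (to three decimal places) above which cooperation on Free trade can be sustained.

0.816

Deviating for the 2 undetected periods gains 24−10 = 14 per period over cooperation, then loses 10−3 = 7 per period forever once punishment starts.
Gain: 14(1 + ρ + … + ρ^1); loss: 7·ρ^2/(1−ρ).
No profitable deviation ⇔ 14(1−ρ^2) ≤ 7·ρ^2, i.e. ρ^2 ≥ 14/(14+7) = 2/3.
Hence ρ ≥ (2/3)^(1/2) ≈ 0.816.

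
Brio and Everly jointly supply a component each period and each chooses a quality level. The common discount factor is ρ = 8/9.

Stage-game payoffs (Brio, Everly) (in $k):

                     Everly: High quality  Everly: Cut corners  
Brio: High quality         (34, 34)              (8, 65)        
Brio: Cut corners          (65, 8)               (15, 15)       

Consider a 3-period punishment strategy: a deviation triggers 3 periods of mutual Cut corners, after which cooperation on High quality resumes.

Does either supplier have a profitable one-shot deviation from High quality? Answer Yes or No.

Comparing payoff streams over the 4 periods until play realigns: cooperate → 34(1+ρ+…+ρ^3); deviate → 65 + 15(ρ+…+ρ^3).
Cooperation is sustained iff (34−15)(ρ+…+ρ^3) ≥ 65−34.
ρ+…+ρ^3 = 8/9·(1−(8/9)^3)/(1−8/9) = 2.3813, and (65−34)/(34−15) = 1.6316.
2.3813 ≥ 1.6316, so cooperation is sustainable.

No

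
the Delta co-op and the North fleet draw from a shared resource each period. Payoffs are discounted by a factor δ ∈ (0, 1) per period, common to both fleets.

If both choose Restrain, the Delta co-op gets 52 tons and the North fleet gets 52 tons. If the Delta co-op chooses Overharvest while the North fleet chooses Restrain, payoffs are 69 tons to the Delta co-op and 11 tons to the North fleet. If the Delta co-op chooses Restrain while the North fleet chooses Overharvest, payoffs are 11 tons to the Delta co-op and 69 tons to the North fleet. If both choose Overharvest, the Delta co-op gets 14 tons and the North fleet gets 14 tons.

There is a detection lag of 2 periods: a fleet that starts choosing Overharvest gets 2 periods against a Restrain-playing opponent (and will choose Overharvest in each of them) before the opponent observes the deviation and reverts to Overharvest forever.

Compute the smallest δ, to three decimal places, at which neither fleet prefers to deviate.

The best deviation is to choose Overharvest for all 2 undetected periods, earning 69 each, then 14 forever once detected.
Deviation value: 69(1−δ^2)/(1−δ) + 14δ^2/(1−δ); cooperation value: 52/(1−δ).
IC: 52 ≥ 69(1−δ^2) + 14δ^2 = 69 − 55δ^2.
So δ^2 ≥ 17/55, giving δ ≥ (17/55)^(1/2) ≈ 0.556.

0.556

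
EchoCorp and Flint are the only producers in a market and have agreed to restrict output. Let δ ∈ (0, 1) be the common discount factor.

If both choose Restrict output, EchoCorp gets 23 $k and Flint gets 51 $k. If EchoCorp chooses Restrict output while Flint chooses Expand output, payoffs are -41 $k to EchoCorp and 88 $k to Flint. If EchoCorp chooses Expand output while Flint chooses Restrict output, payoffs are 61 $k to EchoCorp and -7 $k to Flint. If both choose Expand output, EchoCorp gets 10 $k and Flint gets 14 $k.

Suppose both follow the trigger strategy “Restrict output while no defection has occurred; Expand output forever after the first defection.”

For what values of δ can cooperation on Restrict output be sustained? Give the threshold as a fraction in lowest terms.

38/51

For EchoCorp: deviation gain 61−23 = 38, per-period punishment loss 23−10 = 13. IC gives δ ≥ 38/51.
For Flint: gain 37, loss 37 per period, so δ ≥ 37/74 = 1/2.
The tighter constraint is EchoCorp's, so cooperation needs δ ≥ 38/51.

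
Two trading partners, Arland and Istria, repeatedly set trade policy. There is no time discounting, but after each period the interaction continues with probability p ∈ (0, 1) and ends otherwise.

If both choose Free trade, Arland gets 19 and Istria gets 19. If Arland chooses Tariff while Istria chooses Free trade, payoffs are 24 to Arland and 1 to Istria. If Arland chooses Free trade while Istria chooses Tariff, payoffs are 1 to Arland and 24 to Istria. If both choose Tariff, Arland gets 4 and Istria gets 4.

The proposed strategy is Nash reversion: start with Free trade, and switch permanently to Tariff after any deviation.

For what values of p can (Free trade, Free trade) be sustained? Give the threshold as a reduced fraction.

1/4

Expected cooperation value is 19 + p·19 + p²·19 + … = 19/(1−p); deviation gives 24 + p·4/(1−p).
19 ≥ 24(1−p) + 4p ⇒ 20p ≥ 5 ⇒ p ≥ 5/20 = 1/4.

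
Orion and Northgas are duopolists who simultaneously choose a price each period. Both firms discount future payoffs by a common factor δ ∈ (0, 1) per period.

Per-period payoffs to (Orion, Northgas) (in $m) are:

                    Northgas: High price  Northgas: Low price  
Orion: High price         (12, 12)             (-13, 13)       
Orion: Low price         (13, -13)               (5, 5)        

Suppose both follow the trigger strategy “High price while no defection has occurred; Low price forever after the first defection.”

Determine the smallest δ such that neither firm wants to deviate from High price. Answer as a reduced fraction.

1/8

12/(1−δ) ≥ 13 + 5δ/(1−δ)
12 ≥ 13 − 8δ
δ ≥ 1/8.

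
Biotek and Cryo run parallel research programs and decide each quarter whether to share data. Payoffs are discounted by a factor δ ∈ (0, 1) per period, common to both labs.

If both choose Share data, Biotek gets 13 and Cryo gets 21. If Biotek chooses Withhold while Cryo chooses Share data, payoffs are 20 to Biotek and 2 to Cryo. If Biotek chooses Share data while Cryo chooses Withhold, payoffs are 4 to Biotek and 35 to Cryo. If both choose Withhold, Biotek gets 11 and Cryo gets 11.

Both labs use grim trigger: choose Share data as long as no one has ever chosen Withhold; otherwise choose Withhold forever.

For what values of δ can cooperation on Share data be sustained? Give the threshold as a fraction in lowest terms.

7/9

Biotek: cooperation gives 13 each period; deviation gives 20 once then 11 forever.
  13/(1−δ) ≥ 20 + 11δ/(1−δ) ⇒ δ ≥ 7/9.
Cryo: cooperation gives 21 each period; deviation gives 35 once then 11 forever.
  δ ≥ 14/24 = 7/12.
Both must hold, so the binding constraint is Biotek's: δ ≥ 7/9.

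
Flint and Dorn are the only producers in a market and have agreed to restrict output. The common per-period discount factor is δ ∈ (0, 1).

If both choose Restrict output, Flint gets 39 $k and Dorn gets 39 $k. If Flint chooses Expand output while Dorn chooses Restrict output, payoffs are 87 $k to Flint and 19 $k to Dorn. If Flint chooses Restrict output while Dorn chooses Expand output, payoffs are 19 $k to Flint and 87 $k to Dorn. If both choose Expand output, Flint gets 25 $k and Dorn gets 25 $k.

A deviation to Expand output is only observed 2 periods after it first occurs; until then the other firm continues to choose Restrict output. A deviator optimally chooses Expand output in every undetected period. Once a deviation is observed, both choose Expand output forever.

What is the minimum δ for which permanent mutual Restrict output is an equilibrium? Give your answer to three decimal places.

0.880

The best deviation is to choose Expand output for all 2 undetected periods, earning 87 each, then 25 forever once detected.
Deviation value: 87(1−δ^2)/(1−δ) + 25δ^2/(1−δ); cooperation value: 39/(1−δ).
IC: 39 ≥ 87(1−δ^2) + 25δ^2 = 87 − 62δ^2.
So δ^2 ≥ 48/62 = 24/31, giving δ ≥ (24/31)^(1/2) ≈ 0.880.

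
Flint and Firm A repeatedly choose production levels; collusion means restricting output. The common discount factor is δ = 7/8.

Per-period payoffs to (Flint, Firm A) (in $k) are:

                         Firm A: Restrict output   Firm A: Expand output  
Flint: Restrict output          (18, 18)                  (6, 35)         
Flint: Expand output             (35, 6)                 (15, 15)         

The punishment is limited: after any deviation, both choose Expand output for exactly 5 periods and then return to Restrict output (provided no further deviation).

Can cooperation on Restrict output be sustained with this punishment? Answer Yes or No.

No

A one-shot deviation gives 35 now, then 15 for 5 periods, then back to 18.
Gain from deviating: (35−18) today; loss: (18−15) in each of the next 5 periods.
No-deviation condition: (18−15)(δ+…+δ^5) ≥ 35−18, i.e. δ+…+δ^5 ≥ 17/3.
At δ = 7/8: δ+…+δ^5 = 3.4096 < 5.6667.
So cooperation is not sustainable.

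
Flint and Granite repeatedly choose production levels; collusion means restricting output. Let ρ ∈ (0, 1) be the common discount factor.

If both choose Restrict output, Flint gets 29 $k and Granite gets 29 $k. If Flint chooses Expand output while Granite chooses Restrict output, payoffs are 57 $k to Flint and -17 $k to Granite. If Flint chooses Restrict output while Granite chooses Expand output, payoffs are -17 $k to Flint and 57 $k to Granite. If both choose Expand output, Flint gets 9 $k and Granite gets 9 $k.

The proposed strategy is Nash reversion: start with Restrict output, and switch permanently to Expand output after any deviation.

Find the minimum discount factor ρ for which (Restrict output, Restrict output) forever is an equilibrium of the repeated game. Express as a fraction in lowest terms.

Cooperation forever yields 29 each period: 29/(1−ρ).
Deviating yields 57 once, then 9 forever: 57 + 9ρ/(1−ρ).
No profitable deviation requires 29/(1−ρ) ≥ 57 + 9ρ/(1−ρ).
Multiplying by (1−ρ): 29 ≥ 57(1−ρ) + 9ρ = 57 − 48ρ.
So 48ρ ≥ 28, i.e. ρ ≥ 28/48 = 7/12.

7/12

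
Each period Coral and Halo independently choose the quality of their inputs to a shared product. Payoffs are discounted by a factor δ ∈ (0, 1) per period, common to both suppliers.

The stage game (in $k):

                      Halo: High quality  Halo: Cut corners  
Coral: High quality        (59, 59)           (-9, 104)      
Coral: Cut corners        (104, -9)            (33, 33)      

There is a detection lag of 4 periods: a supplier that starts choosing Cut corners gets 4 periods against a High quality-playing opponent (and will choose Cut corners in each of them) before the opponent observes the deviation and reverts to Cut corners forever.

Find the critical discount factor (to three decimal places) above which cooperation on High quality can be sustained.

0.892

A deviator earns 104 for 4 periods, then 33 forever; cooperating earns 59 forever. Multiplying the IC by (1−δ):
59 ≥ 104(1−δ^4) + 33δ^4, so 71·δ^4 ≥ 45 and δ^4 ≥ 45/71.
δ ≥ (45/71)^(1/4) ≈ 0.892.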